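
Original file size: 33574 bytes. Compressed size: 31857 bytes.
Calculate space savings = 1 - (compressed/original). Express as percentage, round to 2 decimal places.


ratio = compressed/original = 31857/33574 = 0.948859
savings = 1 - ratio = 1 - 0.948859 = 0.051141
as a percentage: 0.051141 * 100 = 5.11%

Space savings = 1 - 31857/33574 = 5.11%


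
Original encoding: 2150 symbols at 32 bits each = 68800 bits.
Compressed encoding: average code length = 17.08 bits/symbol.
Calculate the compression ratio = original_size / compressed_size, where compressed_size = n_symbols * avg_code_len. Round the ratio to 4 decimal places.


original_size = n_symbols * orig_bits = 2150 * 32 = 68800 bits
compressed_size = n_symbols * avg_code_len = 2150 * 17.08 = 36722.0 bits
ratio = original_size / compressed_size = 68800 / 36722.0 = 1.8735

Compression ratio = 1.8735


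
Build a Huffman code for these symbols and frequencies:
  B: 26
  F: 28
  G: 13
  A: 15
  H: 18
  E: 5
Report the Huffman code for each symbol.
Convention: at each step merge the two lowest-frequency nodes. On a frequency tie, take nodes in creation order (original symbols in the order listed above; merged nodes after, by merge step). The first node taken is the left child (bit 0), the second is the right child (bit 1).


Huffman tree construction:
Step 1: Merge E(5) + G(13) = 18
Step 2: Merge A(15) + H(18) = 33
Step 3: Merge (E+G)(18) + B(26) = 44
Step 4: Merge F(28) + (A+H)(33) = 61
Step 5: Merge ((E+G)+B)(44) + (F+(A+H))(61) = 105
Read each symbol's code off the tree from the root (left child = 0, right child = 1).

Codes:
  B: 01 (length 2)
  F: 10 (length 2)
  G: 001 (length 3)
  A: 110 (length 3)
  H: 111 (length 3)
  E: 000 (length 3)
Average code length: 261/105 = 2.4857 bits/symbol


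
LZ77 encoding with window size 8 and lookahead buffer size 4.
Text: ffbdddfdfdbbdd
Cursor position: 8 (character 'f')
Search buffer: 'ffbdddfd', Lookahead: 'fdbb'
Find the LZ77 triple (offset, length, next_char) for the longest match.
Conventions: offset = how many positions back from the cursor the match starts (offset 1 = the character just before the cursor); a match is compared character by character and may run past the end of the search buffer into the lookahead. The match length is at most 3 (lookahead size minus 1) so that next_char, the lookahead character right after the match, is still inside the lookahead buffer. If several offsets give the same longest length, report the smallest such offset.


Try each offset into the search buffer:
  offset=1 (pos 7, char 'd'): match length 0
  offset=2 (pos 6, char 'f'): match length 2
  offset=3 (pos 5, char 'd'): match length 0
  offset=4 (pos 4, char 'd'): match length 0
  offset=5 (pos 3, char 'd'): match length 0
  offset=6 (pos 2, char 'b'): match length 0
  offset=7 (pos 1, char 'f'): match length 1
  offset=8 (pos 0, char 'f'): match length 1
Longest match has length 2 at offset 2.
next_char = character at position 8 + 2 = 10 -> 'b'

Best match: offset=2, length=2 (matching 'fd' starting at position 6)
LZ77 triple: (2, 2, 'b')


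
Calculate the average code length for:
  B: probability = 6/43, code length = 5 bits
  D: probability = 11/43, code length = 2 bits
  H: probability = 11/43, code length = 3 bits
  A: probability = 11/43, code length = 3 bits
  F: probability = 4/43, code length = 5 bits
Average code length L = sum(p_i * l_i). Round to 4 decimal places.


Weighted contributions p_i * l_i:
  B: (6/43) * 5 = 30/43
  D: (11/43) * 2 = 22/43
  H: (11/43) * 3 = 33/43
  A: (11/43) * 3 = 33/43
  F: (4/43) * 5 = 20/43
Sum = (30 + 22 + 33 + 33 + 20)/43 = 138/43

L = 138/43 = 3.2093 bits/symbol


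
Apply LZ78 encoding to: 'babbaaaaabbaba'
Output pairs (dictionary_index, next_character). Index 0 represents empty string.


LZ78 encoding steps:
Dictionary: {0: ''}
Step 1: w='' (idx 0), next='b' -> output (0, 'b'), add 'b' as idx 1
Step 2: w='' (idx 0), next='a' -> output (0, 'a'), add 'a' as idx 2
Step 3: w='b' (idx 1), next='b' -> output (1, 'b'), add 'bb' as idx 3
Step 4: w='a' (idx 2), next='a' -> output (2, 'a'), add 'aa' as idx 4
Step 5: w='aa' (idx 4), next='a' -> output (4, 'a'), add 'aaa' as idx 5
Step 6: w='bb' (idx 3), next='a' -> output (3, 'a'), add 'bba' as idx 6
Step 7: w='b' (idx 1), next='a' -> output (1, 'a'), add 'ba' as idx 7


Encoded: [(0, 'b'), (0, 'a'), (1, 'b'), (2, 'a'), (4, 'a'), (3, 'a'), (1, 'a')]


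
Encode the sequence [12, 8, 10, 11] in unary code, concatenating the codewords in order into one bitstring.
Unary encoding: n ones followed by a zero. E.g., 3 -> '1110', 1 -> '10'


Encode each number as n ones followed by a terminating 0:
  12 -> 1111111111110 (13 bits)
  8 -> 111111110 (9 bits)
  10 -> 11111111110 (11 bits)
  11 -> 111111111110 (12 bits)
Total length = 13 + 9 + 11 + 12 = 45 bits.

Unary([12, 8, 10, 11]) = 111111111111011111111011111111110111111111110 (45 bits)


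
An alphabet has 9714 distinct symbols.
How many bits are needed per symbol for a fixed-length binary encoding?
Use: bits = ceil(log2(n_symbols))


log2(9714) = 13.2458
Bracket: 2^13 = 8192 < 9714 <= 2^14 = 16384
So ceil(log2(9714)) = 14

bits = ceil(log2(9714)) = ceil(13.2458) = 14 bits


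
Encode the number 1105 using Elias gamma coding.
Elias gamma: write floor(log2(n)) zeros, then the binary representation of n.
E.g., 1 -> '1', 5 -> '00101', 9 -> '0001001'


num_bits = floor(log2(1105)) + 1 = 11
leading_zeros = num_bits - 1 = 10
binary(1105) = 10001010001

Elias gamma(1105) = '0000000000' + '10001010001' = 000000000010001010001 (21 bits)


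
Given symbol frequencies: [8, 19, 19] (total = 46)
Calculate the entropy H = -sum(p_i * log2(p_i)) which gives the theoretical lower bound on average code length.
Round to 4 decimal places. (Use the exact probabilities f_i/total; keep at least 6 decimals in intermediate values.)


Per-symbol terms -p_i * log2(p_i) with p_i = f_i/46:
  p = 8/46 = 0.173913: log2(p) = -2.523562, -p*log2(p) = 0.438880
  p = 19/46 = 0.413043: log2(p) = -1.275634, -p*log2(p) = 0.526892
  p = 19/46 = 0.413043: log2(p) = -1.275634, -p*log2(p) = 0.526892
H = 0.438880 + 0.526892 + 0.526892 = 1.492664

H = 1.4927 bits/symbol


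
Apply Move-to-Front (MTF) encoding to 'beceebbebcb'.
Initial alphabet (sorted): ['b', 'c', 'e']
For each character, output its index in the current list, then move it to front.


MTF encoding:
'b': index 0 in ['b', 'c', 'e'] -> ['b', 'c', 'e']
'e': index 2 in ['b', 'c', 'e'] -> ['e', 'b', 'c']
'c': index 2 in ['e', 'b', 'c'] -> ['c', 'e', 'b']
'e': index 1 in ['c', 'e', 'b'] -> ['e', 'c', 'b']
'e': index 0 in ['e', 'c', 'b'] -> ['e', 'c', 'b']
'b': index 2 in ['e', 'c', 'b'] -> ['b', 'e', 'c']
'b': index 0 in ['b', 'e', 'c'] -> ['b', 'e', 'c']
'e': index 1 in ['b', 'e', 'c'] -> ['e', 'b', 'c']
'b': index 1 in ['e', 'b', 'c'] -> ['b', 'e', 'c']
'c': index 2 in ['b', 'e', 'c'] -> ['c', 'b', 'e']
'b': index 1 in ['c', 'b', 'e'] -> ['b', 'c', 'e']


Output: [0, 2, 2, 1, 0, 2, 0, 1, 1, 2, 1]


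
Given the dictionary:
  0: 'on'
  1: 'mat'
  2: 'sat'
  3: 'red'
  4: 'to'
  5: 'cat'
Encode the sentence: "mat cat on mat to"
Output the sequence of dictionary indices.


Look up each word in the dictionary:
  'mat' -> 1
  'cat' -> 5
  'on' -> 0
  'mat' -> 1
  'to' -> 4

Encoded: [1, 5, 0, 1, 4]


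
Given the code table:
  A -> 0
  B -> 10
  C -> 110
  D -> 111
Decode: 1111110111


Decoding:
111 -> D
111 -> D
0 -> A
111 -> D


Result: DDAD


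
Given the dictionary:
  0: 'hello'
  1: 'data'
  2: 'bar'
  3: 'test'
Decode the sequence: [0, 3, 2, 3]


Look up each index in the dictionary:
  0 -> 'hello'
  3 -> 'test'
  2 -> 'bar'
  3 -> 'test'

Decoded: "hello test bar test"


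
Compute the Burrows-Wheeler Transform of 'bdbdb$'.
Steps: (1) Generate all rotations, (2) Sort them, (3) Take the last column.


Rotations (sorted):
  0: $bdbdb -> last char: b
  1: b$bdbd -> last char: d
  2: bdb$bd -> last char: d
  3: bdbdb$ -> last char: $
  4: db$bdb -> last char: b
  5: dbdb$b -> last char: b


BWT = bdd$bb


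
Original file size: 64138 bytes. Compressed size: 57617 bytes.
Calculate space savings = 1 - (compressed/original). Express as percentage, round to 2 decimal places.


ratio = compressed/original = 57617/64138 = 0.898329
savings = 1 - ratio = 1 - 0.898329 = 0.101671
as a percentage: 0.101671 * 100 = 10.17%

Space savings = 1 - 57617/64138 = 10.17%


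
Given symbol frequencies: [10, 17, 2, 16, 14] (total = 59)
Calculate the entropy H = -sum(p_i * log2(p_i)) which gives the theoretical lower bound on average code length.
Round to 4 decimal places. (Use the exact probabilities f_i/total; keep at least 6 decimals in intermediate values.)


Per-symbol terms -p_i * log2(p_i) with p_i = f_i/59:
  p = 10/59 = 0.169492: log2(p) = -2.560715, -p*log2(p) = 0.434019
  p = 17/59 = 0.288136: log2(p) = -1.795180, -p*log2(p) = 0.517255
  p = 2/59 = 0.033898: log2(p) = -4.882643, -p*log2(p) = 0.165513
  p = 16/59 = 0.271186: log2(p) = -1.882643, -p*log2(p) = 0.510547
  p = 14/59 = 0.237288: log2(p) = -2.075288, -p*log2(p) = 0.492441
H = 0.434019 + 0.517255 + 0.165513 + 0.510547 + 0.492441 = 2.119775

H = 2.1198 bits/symbol


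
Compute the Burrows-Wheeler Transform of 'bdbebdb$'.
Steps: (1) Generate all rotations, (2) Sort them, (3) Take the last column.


Rotations (sorted):
  0: $bdbebdb -> last char: b
  1: b$bdbebd -> last char: d
  2: bdb$bdbe -> last char: e
  3: bdbebdb$ -> last char: $
  4: bebdb$bd -> last char: d
  5: db$bdbeb -> last char: b
  6: dbebdb$b -> last char: b
  7: ebdb$bdb -> last char: b


BWT = bde$dbbb


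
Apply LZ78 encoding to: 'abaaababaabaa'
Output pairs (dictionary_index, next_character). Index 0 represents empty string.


LZ78 encoding steps:
Dictionary: {0: ''}
Step 1: w='' (idx 0), next='a' -> output (0, 'a'), add 'a' as idx 1
Step 2: w='' (idx 0), next='b' -> output (0, 'b'), add 'b' as idx 2
Step 3: w='a' (idx 1), next='a' -> output (1, 'a'), add 'aa' as idx 3
Step 4: w='a' (idx 1), next='b' -> output (1, 'b'), add 'ab' as idx 4
Step 5: w='ab' (idx 4), next='a' -> output (4, 'a'), add 'aba' as idx 5
Step 6: w='aba' (idx 5), next='a' -> output (5, 'a'), add 'abaa' as idx 6


Encoded: [(0, 'a'), (0, 'b'), (1, 'a'), (1, 'b'), (4, 'a'), (5, 'a')]


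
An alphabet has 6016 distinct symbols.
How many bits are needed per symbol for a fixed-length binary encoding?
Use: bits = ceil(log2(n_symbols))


log2(6016) = 12.5546
Bracket: 2^12 = 4096 < 6016 <= 2^13 = 8192
So ceil(log2(6016)) = 13

bits = ceil(log2(6016)) = ceil(12.5546) = 13 bits


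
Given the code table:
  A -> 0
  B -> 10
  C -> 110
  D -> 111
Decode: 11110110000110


Decoding:
111 -> D
10 -> B
110 -> C
0 -> A
0 -> A
0 -> A
110 -> C


Result: DBCAAAC


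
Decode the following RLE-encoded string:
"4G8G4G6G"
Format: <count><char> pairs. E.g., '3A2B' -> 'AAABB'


Expanding each <count><char> pair:
  4G -> 'GGGG'
  8G -> 'GGGGGGGG'
  4G -> 'GGGG'
  6G -> 'GGGGGG'

Decoded = GGGGGGGGGGGGGGGGGGGGGG


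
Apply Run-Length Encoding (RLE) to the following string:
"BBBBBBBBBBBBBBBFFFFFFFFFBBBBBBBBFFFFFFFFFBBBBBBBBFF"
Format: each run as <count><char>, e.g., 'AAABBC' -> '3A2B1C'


Scanning runs left to right:
  i=0: run of 'B' x 15 -> '15B'
  i=15: run of 'F' x 9 -> '9F'
  i=24: run of 'B' x 8 -> '8B'
  i=32: run of 'F' x 9 -> '9F'
  i=41: run of 'B' x 8 -> '8B'
  i=49: run of 'F' x 2 -> '2F'

RLE = 15B9F8B9F8B2F


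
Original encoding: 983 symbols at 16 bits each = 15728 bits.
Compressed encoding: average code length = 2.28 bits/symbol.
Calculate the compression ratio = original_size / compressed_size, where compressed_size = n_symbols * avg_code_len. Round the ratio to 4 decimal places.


original_size = n_symbols * orig_bits = 983 * 16 = 15728 bits
compressed_size = n_symbols * avg_code_len = 983 * 2.28 = 2241.24 bits
ratio = original_size / compressed_size = 15728 / 2241.24 = 7.0175

Compression ratio = 7.0175


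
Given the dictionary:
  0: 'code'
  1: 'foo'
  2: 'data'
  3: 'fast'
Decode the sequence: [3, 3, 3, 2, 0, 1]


Look up each index in the dictionary:
  3 -> 'fast'
  3 -> 'fast'
  3 -> 'fast'
  2 -> 'data'
  0 -> 'code'
  1 -> 'foo'

Decoded: "fast fast fast data code foo"


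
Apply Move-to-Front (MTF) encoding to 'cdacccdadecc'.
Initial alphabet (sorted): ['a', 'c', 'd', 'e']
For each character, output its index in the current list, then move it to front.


MTF encoding:
'c': index 1 in ['a', 'c', 'd', 'e'] -> ['c', 'a', 'd', 'e']
'd': index 2 in ['c', 'a', 'd', 'e'] -> ['d', 'c', 'a', 'e']
'a': index 2 in ['d', 'c', 'a', 'e'] -> ['a', 'd', 'c', 'e']
'c': index 2 in ['a', 'd', 'c', 'e'] -> ['c', 'a', 'd', 'e']
'c': index 0 in ['c', 'a', 'd', 'e'] -> ['c', 'a', 'd', 'e']
'c': index 0 in ['c', 'a', 'd', 'e'] -> ['c', 'a', 'd', 'e']
'd': index 2 in ['c', 'a', 'd', 'e'] -> ['d', 'c', 'a', 'e']
'a': index 2 in ['d', 'c', 'a', 'e'] -> ['a', 'd', 'c', 'e']
'd': index 1 in ['a', 'd', 'c', 'e'] -> ['d', 'a', 'c', 'e']
'e': index 3 in ['d', 'a', 'c', 'e'] -> ['e', 'd', 'a', 'c']
'c': index 3 in ['e', 'd', 'a', 'c'] -> ['c', 'e', 'd', 'a']
'c': index 0 in ['c', 'e', 'd', 'a'] -> ['c', 'e', 'd', 'a']


Output: [1, 2, 2, 2, 0, 0, 2, 2, 1, 3, 3, 0]


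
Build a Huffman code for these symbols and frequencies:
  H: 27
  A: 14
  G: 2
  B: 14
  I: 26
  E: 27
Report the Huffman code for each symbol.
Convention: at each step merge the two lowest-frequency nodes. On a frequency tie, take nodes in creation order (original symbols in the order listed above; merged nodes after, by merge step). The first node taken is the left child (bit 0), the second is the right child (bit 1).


Huffman tree construction:
Step 1: Merge G(2) + A(14) = 16
Step 2: Merge B(14) + (G+A)(16) = 30
Step 3: Merge I(26) + H(27) = 53
Step 4: Merge E(27) + (B+(G+A))(30) = 57
Step 5: Merge (I+H)(53) + (E+(B+(G+A)))(57) = 110
Read each symbol's code off the tree from the root (left child = 0, right child = 1).

Codes:
  H: 01 (length 2)
  A: 1111 (length 4)
  G: 1110 (length 4)
  B: 110 (length 3)
  I: 00 (length 2)
  E: 10 (length 2)
Average code length: 266/110 = 2.4182 bits/symbol


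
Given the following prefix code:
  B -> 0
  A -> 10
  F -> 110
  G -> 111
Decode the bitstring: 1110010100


Decoding step by step:
Bits 111 -> G
Bits 0 -> B
Bits 0 -> B
Bits 10 -> A
Bits 10 -> A
Bits 0 -> B


Decoded message: GBBAAB


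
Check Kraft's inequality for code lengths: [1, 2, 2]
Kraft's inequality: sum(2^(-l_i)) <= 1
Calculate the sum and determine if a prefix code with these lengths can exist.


Sum = 2^(-1) + 2^(-2) + 2^(-2)
    = 0.5 + 0.25 + 0.25
    = 4/4 = 1.0
Since 1.0 <= 1, Kraft's inequality IS satisfied.
A prefix code with these lengths CAN exist.

Kraft sum = 1.0. Satisfied.


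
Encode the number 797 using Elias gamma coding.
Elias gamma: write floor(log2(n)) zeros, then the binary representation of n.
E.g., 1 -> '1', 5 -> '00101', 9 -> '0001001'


num_bits = floor(log2(797)) + 1 = 10
leading_zeros = num_bits - 1 = 9
binary(797) = 1100011101

Elias gamma(797) = '000000000' + '1100011101' = 0000000001100011101 (19 bits)


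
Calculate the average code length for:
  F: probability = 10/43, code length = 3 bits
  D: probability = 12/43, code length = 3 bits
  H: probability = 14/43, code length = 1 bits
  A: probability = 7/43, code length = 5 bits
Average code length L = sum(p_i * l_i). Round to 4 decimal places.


Weighted contributions p_i * l_i:
  F: (10/43) * 3 = 30/43
  D: (12/43) * 3 = 36/43
  H: (14/43) * 1 = 14/43
  A: (7/43) * 5 = 35/43
Sum = (30 + 36 + 14 + 35)/43 = 115/43

L = 115/43 = 2.6744 bits/symbol


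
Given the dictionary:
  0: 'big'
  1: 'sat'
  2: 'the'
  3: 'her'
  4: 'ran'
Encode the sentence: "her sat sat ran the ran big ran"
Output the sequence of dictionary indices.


Look up each word in the dictionary:
  'her' -> 3
  'sat' -> 1
  'sat' -> 1
  'ran' -> 4
  'the' -> 2
  'ran' -> 4
  'big' -> 0
  'ran' -> 4

Encoded: [3, 1, 1, 4, 2, 4, 0, 4]


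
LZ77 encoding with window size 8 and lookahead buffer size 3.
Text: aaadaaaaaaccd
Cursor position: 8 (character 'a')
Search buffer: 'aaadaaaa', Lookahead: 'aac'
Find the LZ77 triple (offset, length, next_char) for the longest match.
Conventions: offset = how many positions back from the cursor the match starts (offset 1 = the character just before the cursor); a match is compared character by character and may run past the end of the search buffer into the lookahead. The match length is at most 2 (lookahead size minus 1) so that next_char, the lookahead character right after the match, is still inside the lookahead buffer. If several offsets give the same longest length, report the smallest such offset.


Try each offset into the search buffer:
  offset=1 (pos 7, char 'a'): match length 2
  offset=2 (pos 6, char 'a'): match length 2
  offset=3 (pos 5, char 'a'): match length 2
  offset=4 (pos 4, char 'a'): match length 2
  offset=5 (pos 3, char 'd'): match length 0
  offset=6 (pos 2, char 'a'): match length 1
  offset=7 (pos 1, char 'a'): match length 2
  offset=8 (pos 0, char 'a'): match length 2
Longest match has length 2, found at offsets 1, 2, 3, 4, 7, 8; take the smallest, offset 1.
next_char = character at position 8 + 2 = 10 -> 'c'

Best match: offset=1, length=2 (matching 'aa' starting at position 7)
LZ77 triple: (1, 2, 'c')


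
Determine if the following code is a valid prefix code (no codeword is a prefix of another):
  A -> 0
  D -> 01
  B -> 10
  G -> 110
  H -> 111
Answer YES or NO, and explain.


Checking each pair (does one codeword prefix another?):
  A='0' vs D='01': prefix -- VIOLATION

NO -- this is NOT a valid prefix code. A (0) is a prefix of D (01).


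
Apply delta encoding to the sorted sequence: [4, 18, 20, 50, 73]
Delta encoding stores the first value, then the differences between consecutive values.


First value: 4
Deltas:
  18 - 4 = 14
  20 - 18 = 2
  50 - 20 = 30
  73 - 50 = 23


Delta encoded: [4, 14, 2, 30, 23]


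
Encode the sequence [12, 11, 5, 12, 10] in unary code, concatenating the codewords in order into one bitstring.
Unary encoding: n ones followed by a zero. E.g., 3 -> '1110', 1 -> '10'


Encode each number as n ones followed by a terminating 0:
  12 -> 1111111111110 (13 bits)
  11 -> 111111111110 (12 bits)
  5 -> 111110 (6 bits)
  12 -> 1111111111110 (13 bits)
  10 -> 11111111110 (11 bits)
Total length = 13 + 12 + 6 + 13 + 11 = 55 bits.

Unary([12, 11, 5, 12, 10]) = 1111111111110111111111110111110111111111111011111111110 (55 bits)


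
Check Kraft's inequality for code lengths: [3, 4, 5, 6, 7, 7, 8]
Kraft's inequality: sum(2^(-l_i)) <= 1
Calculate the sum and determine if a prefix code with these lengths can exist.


Sum = 2^(-3) + 2^(-4) + 2^(-5) + 2^(-6) + 2^(-7) + 2^(-7) + 2^(-8)
    = 0.125 + 0.0625 + 0.03125 + 0.015625 + 0.0078125 + 0.0078125 + 0.00390625
    = 65/256 = 0.25390625
Since 0.25390625 <= 1, Kraft's inequality IS satisfied.
A prefix code with these lengths CAN exist.

Kraft sum = 0.25390625. Satisfied.


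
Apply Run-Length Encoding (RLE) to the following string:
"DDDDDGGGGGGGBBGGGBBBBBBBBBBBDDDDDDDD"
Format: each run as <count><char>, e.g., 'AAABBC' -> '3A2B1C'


Scanning runs left to right:
  i=0: run of 'D' x 5 -> '5D'
  i=5: run of 'G' x 7 -> '7G'
  i=12: run of 'B' x 2 -> '2B'
  i=14: run of 'G' x 3 -> '3G'
  i=17: run of 'B' x 11 -> '11B'
  i=28: run of 'D' x 8 -> '8D'

RLE = 5D7G2B3G11B8D


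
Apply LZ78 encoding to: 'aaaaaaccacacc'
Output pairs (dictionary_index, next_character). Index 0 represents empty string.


LZ78 encoding steps:
Dictionary: {0: ''}
Step 1: w='' (idx 0), next='a' -> output (0, 'a'), add 'a' as idx 1
Step 2: w='a' (idx 1), next='a' -> output (1, 'a'), add 'aa' as idx 2
Step 3: w='aa' (idx 2), next='a' -> output (2, 'a'), add 'aaa' as idx 3
Step 4: w='' (idx 0), next='c' -> output (0, 'c'), add 'c' as idx 4
Step 5: w='c' (idx 4), next='a' -> output (4, 'a'), add 'ca' as idx 5
Step 6: w='ca' (idx 5), next='c' -> output (5, 'c'), add 'cac' as idx 6
Step 7: w='c' (idx 4), end of input -> output (4, '')


Encoded: [(0, 'a'), (1, 'a'), (2, 'a'), (0, 'c'), (4, 'a'), (5, 'c'), (4, '')]


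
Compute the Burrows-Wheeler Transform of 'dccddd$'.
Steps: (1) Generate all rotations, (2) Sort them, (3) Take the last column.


Rotations (sorted):
  0: $dccddd -> last char: d
  1: ccddd$d -> last char: d
  2: cddd$dc -> last char: c
  3: d$dccdd -> last char: d
  4: dccddd$ -> last char: $
  5: dd$dccd -> last char: d
  6: ddd$dcc -> last char: c


BWT = ddcd$dc


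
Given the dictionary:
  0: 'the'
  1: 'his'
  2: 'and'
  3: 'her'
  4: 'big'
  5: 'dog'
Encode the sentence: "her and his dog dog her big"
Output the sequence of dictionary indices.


Look up each word in the dictionary:
  'her' -> 3
  'and' -> 2
  'his' -> 1
  'dog' -> 5
  'dog' -> 5
  'her' -> 3
  'big' -> 4

Encoded: [3, 2, 1, 5, 5, 3, 4]


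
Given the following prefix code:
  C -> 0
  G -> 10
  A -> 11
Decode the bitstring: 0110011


Decoding step by step:
Bits 0 -> C
Bits 11 -> A
Bits 0 -> C
Bits 0 -> C
Bits 11 -> A


Decoded message: CACCA


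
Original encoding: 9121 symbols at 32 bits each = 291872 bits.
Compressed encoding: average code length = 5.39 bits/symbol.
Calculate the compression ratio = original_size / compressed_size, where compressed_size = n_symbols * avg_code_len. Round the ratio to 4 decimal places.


original_size = n_symbols * orig_bits = 9121 * 32 = 291872 bits
compressed_size = n_symbols * avg_code_len = 9121 * 5.39 = 49162.19 bits
ratio = original_size / compressed_size = 291872 / 49162.19 = 5.9369

Compression ratio = 5.9369


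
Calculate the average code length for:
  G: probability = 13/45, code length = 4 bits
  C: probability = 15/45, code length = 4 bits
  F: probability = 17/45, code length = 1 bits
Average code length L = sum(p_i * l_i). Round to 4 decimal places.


Weighted contributions p_i * l_i:
  G: (13/45) * 4 = 52/45
  C: (15/45) * 4 = 60/45
  F: (17/45) * 1 = 17/45
Sum = (52 + 60 + 17)/45 = 129/45

L = 129/45 = 2.8667 bits/symbol


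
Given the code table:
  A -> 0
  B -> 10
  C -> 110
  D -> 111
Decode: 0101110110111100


Decoding:
0 -> A
10 -> B
111 -> D
0 -> A
110 -> C
111 -> D
10 -> B
0 -> A


Result: ABDACDBA


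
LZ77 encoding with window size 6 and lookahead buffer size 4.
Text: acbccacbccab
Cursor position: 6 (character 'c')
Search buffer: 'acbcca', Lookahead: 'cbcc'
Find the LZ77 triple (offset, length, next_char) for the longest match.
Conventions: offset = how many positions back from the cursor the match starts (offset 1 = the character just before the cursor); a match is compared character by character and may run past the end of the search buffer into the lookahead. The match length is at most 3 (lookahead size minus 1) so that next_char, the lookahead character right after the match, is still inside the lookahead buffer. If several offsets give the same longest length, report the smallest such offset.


Try each offset into the search buffer:
  offset=1 (pos 5, char 'a'): match length 0
  offset=2 (pos 4, char 'c'): match length 1
  offset=3 (pos 3, char 'c'): match length 1
  offset=4 (pos 2, char 'b'): match length 0
  offset=5 (pos 1, char 'c'): match length 3
  offset=6 (pos 0, char 'a'): match length 0
Longest match has length 3 at offset 5.
next_char = character at position 6 + 3 = 9 -> 'c'

Best match: offset=5, length=3 (matching 'cbc' starting at position 1)
LZ77 triple: (5, 3, 'c')


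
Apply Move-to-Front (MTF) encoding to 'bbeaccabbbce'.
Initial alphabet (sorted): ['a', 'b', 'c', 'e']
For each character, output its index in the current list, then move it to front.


MTF encoding:
'b': index 1 in ['a', 'b', 'c', 'e'] -> ['b', 'a', 'c', 'e']
'b': index 0 in ['b', 'a', 'c', 'e'] -> ['b', 'a', 'c', 'e']
'e': index 3 in ['b', 'a', 'c', 'e'] -> ['e', 'b', 'a', 'c']
'a': index 2 in ['e', 'b', 'a', 'c'] -> ['a', 'e', 'b', 'c']
'c': index 3 in ['a', 'e', 'b', 'c'] -> ['c', 'a', 'e', 'b']
'c': index 0 in ['c', 'a', 'e', 'b'] -> ['c', 'a', 'e', 'b']
'a': index 1 in ['c', 'a', 'e', 'b'] -> ['a', 'c', 'e', 'b']
'b': index 3 in ['a', 'c', 'e', 'b'] -> ['b', 'a', 'c', 'e']
'b': index 0 in ['b', 'a', 'c', 'e'] -> ['b', 'a', 'c', 'e']
'b': index 0 in ['b', 'a', 'c', 'e'] -> ['b', 'a', 'c', 'e']
'c': index 2 in ['b', 'a', 'c', 'e'] -> ['c', 'b', 'a', 'e']
'e': index 3 in ['c', 'b', 'a', 'e'] -> ['e', 'c', 'b', 'a']


Output: [1, 0, 3, 2, 3, 0, 1, 3, 0, 0, 2, 3]


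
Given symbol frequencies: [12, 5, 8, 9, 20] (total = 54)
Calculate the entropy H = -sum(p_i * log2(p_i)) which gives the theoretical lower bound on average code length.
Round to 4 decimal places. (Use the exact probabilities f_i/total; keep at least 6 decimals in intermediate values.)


Per-symbol terms -p_i * log2(p_i) with p_i = f_i/54:
  p = 12/54 = 0.222222: log2(p) = -2.169925, -p*log2(p) = 0.482206
  p = 5/54 = 0.092593: log2(p) = -3.432959, -p*log2(p) = 0.317867
  p = 8/54 = 0.148148: log2(p) = -2.754888, -p*log2(p) = 0.408131
  p = 9/54 = 0.166667: log2(p) = -2.584963, -p*log2(p) = 0.430827
  p = 20/54 = 0.370370: log2(p) = -1.432959, -p*log2(p) = 0.530726
H = 0.482206 + 0.317867 + 0.408131 + 0.430827 + 0.530726 = 2.169757

H = 2.1698 bits/symbol


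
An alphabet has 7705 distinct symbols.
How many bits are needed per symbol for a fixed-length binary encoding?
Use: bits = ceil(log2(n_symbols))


log2(7705) = 12.9116
Bracket: 2^12 = 4096 < 7705 <= 2^13 = 8192
So ceil(log2(7705)) = 13

bits = ceil(log2(7705)) = ceil(12.9116) = 13 bits


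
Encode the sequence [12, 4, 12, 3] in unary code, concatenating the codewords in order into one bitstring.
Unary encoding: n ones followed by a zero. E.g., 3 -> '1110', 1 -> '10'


Encode each number as n ones followed by a terminating 0:
  12 -> 1111111111110 (13 bits)
  4 -> 11110 (5 bits)
  12 -> 1111111111110 (13 bits)
  3 -> 1110 (4 bits)
Total length = 13 + 5 + 13 + 4 = 35 bits.

Unary([12, 4, 12, 3]) = 11111111111101111011111111111101110 (35 bits)


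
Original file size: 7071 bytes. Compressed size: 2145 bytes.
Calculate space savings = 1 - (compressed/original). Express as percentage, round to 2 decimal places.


ratio = compressed/original = 2145/7071 = 0.303352
savings = 1 - ratio = 1 - 0.303352 = 0.696648
as a percentage: 0.696648 * 100 = 69.66%

Space savings = 1 - 2145/7071 = 69.66%


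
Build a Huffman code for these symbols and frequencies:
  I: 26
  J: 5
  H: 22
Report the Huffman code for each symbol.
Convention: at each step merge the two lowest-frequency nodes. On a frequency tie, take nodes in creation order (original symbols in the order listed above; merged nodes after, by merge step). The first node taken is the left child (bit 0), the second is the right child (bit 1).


Huffman tree construction:
Step 1: Merge J(5) + H(22) = 27
Step 2: Merge I(26) + (J+H)(27) = 53
Read each symbol's code off the tree from the root (left child = 0, right child = 1).

Codes:
  I: 0 (length 1)
  J: 10 (length 2)
  H: 11 (length 2)
Average code length: 80/53 = 1.5094 bits/symbol


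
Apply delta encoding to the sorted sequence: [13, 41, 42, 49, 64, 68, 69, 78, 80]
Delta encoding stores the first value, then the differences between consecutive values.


First value: 13
Deltas:
  41 - 13 = 28
  42 - 41 = 1
  49 - 42 = 7
  64 - 49 = 15
  68 - 64 = 4
  69 - 68 = 1
  78 - 69 = 9
  80 - 78 = 2


Delta encoded: [13, 28, 1, 7, 15, 4, 1, 9, 2]


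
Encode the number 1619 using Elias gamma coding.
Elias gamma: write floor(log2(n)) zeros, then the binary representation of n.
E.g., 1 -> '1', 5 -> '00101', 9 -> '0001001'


num_bits = floor(log2(1619)) + 1 = 11
leading_zeros = num_bits - 1 = 10
binary(1619) = 11001010011

Elias gamma(1619) = '0000000000' + '11001010011' = 000000000011001010011 (21 bits)


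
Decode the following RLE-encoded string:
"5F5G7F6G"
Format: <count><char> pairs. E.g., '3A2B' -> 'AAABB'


Expanding each <count><char> pair:
  5F -> 'FFFFF'
  5G -> 'GGGGG'
  7F -> 'FFFFFFF'
  6G -> 'GGGGGG'

Decoded = FFFFFGGGGGFFFFFFFGGGGGG


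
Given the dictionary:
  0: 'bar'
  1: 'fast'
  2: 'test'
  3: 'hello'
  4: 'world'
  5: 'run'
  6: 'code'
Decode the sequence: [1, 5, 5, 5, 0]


Look up each index in the dictionary:
  1 -> 'fast'
  5 -> 'run'
  5 -> 'run'
  5 -> 'run'
  0 -> 'bar'

Decoded: "fast run run run bar"


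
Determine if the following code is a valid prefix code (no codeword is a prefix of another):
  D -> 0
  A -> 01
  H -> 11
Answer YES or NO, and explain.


Checking each pair (does one codeword prefix another?):
  D='0' vs A='01': prefix -- VIOLATION

NO -- this is NOT a valid prefix code. D (0) is a prefix of A (01).


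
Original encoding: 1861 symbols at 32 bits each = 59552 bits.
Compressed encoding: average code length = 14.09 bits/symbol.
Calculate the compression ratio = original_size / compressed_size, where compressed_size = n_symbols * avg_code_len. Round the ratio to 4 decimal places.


original_size = n_symbols * orig_bits = 1861 * 32 = 59552 bits
compressed_size = n_symbols * avg_code_len = 1861 * 14.09 = 26221.49 bits
ratio = original_size / compressed_size = 59552 / 26221.49 = 2.2711

Compression ratio = 2.2711


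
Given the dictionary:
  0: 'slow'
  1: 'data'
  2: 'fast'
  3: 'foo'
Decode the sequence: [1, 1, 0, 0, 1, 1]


Look up each index in the dictionary:
  1 -> 'data'
  1 -> 'data'
  0 -> 'slow'
  0 -> 'slow'
  1 -> 'data'
  1 -> 'data'

Decoded: "data data slow slow data data"


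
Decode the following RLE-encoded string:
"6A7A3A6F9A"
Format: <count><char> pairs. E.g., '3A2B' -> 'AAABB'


Expanding each <count><char> pair:
  6A -> 'AAAAAA'
  7A -> 'AAAAAAA'
  3A -> 'AAA'
  6F -> 'FFFFFF'
  9A -> 'AAAAAAAAA'

Decoded = AAAAAAAAAAAAAAAAFFFFFFAAAAAAAAA


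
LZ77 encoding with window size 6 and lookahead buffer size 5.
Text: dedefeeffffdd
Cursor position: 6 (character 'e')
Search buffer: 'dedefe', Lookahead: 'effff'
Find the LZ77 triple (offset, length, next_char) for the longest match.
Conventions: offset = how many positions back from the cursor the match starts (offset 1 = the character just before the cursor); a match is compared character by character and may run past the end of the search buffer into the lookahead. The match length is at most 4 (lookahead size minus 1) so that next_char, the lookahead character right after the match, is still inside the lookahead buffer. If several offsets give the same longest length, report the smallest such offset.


Try each offset into the search buffer:
  offset=1 (pos 5, char 'e'): match length 1
  offset=2 (pos 4, char 'f'): match length 0
  offset=3 (pos 3, char 'e'): match length 2
  offset=4 (pos 2, char 'd'): match length 0
  offset=5 (pos 1, char 'e'): match length 1
  offset=6 (pos 0, char 'd'): match length 0
Longest match has length 2 at offset 3.
next_char = character at position 6 + 2 = 8 -> 'f'

Best match: offset=3, length=2 (matching 'ef' starting at position 3)
LZ77 triple: (3, 2, 'f')


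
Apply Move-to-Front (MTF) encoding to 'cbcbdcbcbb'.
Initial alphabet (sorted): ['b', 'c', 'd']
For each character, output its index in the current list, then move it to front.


MTF encoding:
'c': index 1 in ['b', 'c', 'd'] -> ['c', 'b', 'd']
'b': index 1 in ['c', 'b', 'd'] -> ['b', 'c', 'd']
'c': index 1 in ['b', 'c', 'd'] -> ['c', 'b', 'd']
'b': index 1 in ['c', 'b', 'd'] -> ['b', 'c', 'd']
'd': index 2 in ['b', 'c', 'd'] -> ['d', 'b', 'c']
'c': index 2 in ['d', 'b', 'c'] -> ['c', 'd', 'b']
'b': index 2 in ['c', 'd', 'b'] -> ['b', 'c', 'd']
'c': index 1 in ['b', 'c', 'd'] -> ['c', 'b', 'd']
'b': index 1 in ['c', 'b', 'd'] -> ['b', 'c', 'd']
'b': index 0 in ['b', 'c', 'd'] -> ['b', 'c', 'd']


Output: [1, 1, 1, 1, 2, 2, 2, 1, 1, 0]


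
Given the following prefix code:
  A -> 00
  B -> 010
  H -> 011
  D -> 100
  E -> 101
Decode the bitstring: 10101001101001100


Decoding step by step:
Bits 101 -> E
Bits 010 -> B
Bits 011 -> H
Bits 010 -> B
Bits 011 -> H
Bits 00 -> A


Decoded message: EBHBHA


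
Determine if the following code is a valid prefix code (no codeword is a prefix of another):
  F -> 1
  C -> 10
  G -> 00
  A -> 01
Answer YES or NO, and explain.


Checking each pair (does one codeword prefix another?):
  F='1' vs C='10': prefix -- VIOLATION

NO -- this is NOT a valid prefix code. F (1) is a prefix of C (10).


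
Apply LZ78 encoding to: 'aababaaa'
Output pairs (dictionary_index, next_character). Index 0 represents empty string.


LZ78 encoding steps:
Dictionary: {0: ''}
Step 1: w='' (idx 0), next='a' -> output (0, 'a'), add 'a' as idx 1
Step 2: w='a' (idx 1), next='b' -> output (1, 'b'), add 'ab' as idx 2
Step 3: w='ab' (idx 2), next='a' -> output (2, 'a'), add 'aba' as idx 3
Step 4: w='a' (idx 1), next='a' -> output (1, 'a'), add 'aa' as idx 4


Encoded: [(0, 'a'), (1, 'b'), (2, 'a'), (1, 'a')]


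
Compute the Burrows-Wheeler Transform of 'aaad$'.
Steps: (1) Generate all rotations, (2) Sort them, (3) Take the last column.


Rotations (sorted):
  0: $aaad -> last char: d
  1: aaad$ -> last char: $
  2: aad$a -> last char: a
  3: ad$aa -> last char: a
  4: d$aaa -> last char: a


BWT = d$aaa


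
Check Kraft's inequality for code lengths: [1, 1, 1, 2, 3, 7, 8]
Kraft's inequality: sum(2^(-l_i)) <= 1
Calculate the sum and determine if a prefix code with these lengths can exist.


Sum = 2^(-1) + 2^(-1) + 2^(-1) + 2^(-2) + 2^(-3) + 2^(-7) + 2^(-8)
    = 0.5 + 0.5 + 0.5 + 0.25 + 0.125 + 0.0078125 + 0.00390625
    = 483/256 = 1.88671875
Since 1.88671875 > 1, Kraft's inequality is NOT satisfied.
A prefix code with these lengths CANNOT exist.

Kraft sum = 1.88671875. Not satisfied.


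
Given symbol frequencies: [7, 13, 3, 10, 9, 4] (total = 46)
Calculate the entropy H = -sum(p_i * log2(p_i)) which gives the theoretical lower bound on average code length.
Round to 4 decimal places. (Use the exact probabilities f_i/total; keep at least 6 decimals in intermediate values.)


Per-symbol terms -p_i * log2(p_i) with p_i = f_i/46:
  p = 7/46 = 0.152174: log2(p) = -2.716207, -p*log2(p) = 0.413336
  p = 13/46 = 0.282609: log2(p) = -1.823122, -p*log2(p) = 0.515230
  p = 3/46 = 0.065217: log2(p) = -3.938599, -p*log2(p) = 0.256865
  p = 10/46 = 0.217391: log2(p) = -2.201634, -p*log2(p) = 0.478616
  p = 9/46 = 0.195652: log2(p) = -2.353637, -p*log2(p) = 0.460494
  p = 4/46 = 0.086957: log2(p) = -3.523562, -p*log2(p) = 0.306397
H = 0.413336 + 0.515230 + 0.256865 + 0.478616 + 0.460494 + 0.306397 = 2.430938

H = 2.4309 bits/symbol


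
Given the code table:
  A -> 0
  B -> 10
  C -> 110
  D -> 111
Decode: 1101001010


Decoding:
110 -> C
10 -> B
0 -> A
10 -> B
10 -> B


Result: CBABB


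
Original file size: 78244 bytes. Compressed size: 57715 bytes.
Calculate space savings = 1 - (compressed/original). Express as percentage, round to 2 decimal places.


ratio = compressed/original = 57715/78244 = 0.737628
savings = 1 - ratio = 1 - 0.737628 = 0.262372
as a percentage: 0.262372 * 100 = 26.24%

Space savings = 1 - 57715/78244 = 26.24%


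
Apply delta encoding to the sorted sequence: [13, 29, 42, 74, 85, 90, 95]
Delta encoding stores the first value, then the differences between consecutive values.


First value: 13
Deltas:
  29 - 13 = 16
  42 - 29 = 13
  74 - 42 = 32
  85 - 74 = 11
  90 - 85 = 5
  95 - 90 = 5


Delta encoded: [13, 16, 13, 32, 11, 5, 5]


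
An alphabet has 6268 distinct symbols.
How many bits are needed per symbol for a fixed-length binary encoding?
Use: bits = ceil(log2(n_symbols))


log2(6268) = 12.6138
Bracket: 2^12 = 4096 < 6268 <= 2^13 = 8192
So ceil(log2(6268)) = 13

bits = ceil(log2(6268)) = ceil(12.6138) = 13 bits


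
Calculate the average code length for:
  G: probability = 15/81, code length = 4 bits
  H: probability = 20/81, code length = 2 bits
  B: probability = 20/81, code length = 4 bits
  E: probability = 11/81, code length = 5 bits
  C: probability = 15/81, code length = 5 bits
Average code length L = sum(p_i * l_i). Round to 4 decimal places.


Weighted contributions p_i * l_i:
  G: (15/81) * 4 = 60/81
  H: (20/81) * 2 = 40/81
  B: (20/81) * 4 = 80/81
  E: (11/81) * 5 = 55/81
  C: (15/81) * 5 = 75/81
Sum = (60 + 40 + 80 + 55 + 75)/81 = 310/81

L = 310/81 = 3.8272 bits/symbol


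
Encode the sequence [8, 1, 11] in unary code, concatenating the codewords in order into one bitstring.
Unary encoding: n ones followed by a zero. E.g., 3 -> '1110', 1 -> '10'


Encode each number as n ones followed by a terminating 0:
  8 -> 111111110 (9 bits)
  1 -> 10 (2 bits)
  11 -> 111111111110 (12 bits)
Total length = 9 + 2 + 12 = 23 bits.

Unary([8, 1, 11]) = 11111111010111111111110 (23 bits)


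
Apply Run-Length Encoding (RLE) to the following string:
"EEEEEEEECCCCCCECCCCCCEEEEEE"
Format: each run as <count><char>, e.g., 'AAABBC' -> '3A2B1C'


Scanning runs left to right:
  i=0: run of 'E' x 8 -> '8E'
  i=8: run of 'C' x 6 -> '6C'
  i=14: run of 'E' x 1 -> '1E'
  i=15: run of 'C' x 6 -> '6C'
  i=21: run of 'E' x 6 -> '6E'

RLE = 8E6C1E6C6E


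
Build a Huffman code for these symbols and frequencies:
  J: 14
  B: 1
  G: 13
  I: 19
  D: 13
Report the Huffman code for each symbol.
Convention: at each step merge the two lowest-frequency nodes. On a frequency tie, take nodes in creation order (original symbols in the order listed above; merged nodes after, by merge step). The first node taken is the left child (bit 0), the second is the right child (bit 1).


Huffman tree construction:
Step 1: Merge B(1) + G(13) = 14
Step 2: Merge D(13) + J(14) = 27
Step 3: Merge (B+G)(14) + I(19) = 33
Step 4: Merge (D+J)(27) + ((B+G)+I)(33) = 60
Read each symbol's code off the tree from the root (left child = 0, right child = 1).

Codes:
  J: 01 (length 2)
  B: 100 (length 3)
  G: 101 (length 3)
  I: 11 (length 2)
  D: 00 (length 2)
Average code length: 134/60 = 2.2333 bits/symbol


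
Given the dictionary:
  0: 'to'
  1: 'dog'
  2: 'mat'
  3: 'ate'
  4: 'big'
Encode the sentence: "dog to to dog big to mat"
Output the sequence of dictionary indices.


Look up each word in the dictionary:
  'dog' -> 1
  'to' -> 0
  'to' -> 0
  'dog' -> 1
  'big' -> 4
  'to' -> 0
  'mat' -> 2

Encoded: [1, 0, 0, 1, 4, 0, 2]


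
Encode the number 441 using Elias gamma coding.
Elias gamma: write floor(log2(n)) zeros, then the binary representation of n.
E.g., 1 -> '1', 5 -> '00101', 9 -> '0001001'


num_bits = floor(log2(441)) + 1 = 9
leading_zeros = num_bits - 1 = 8
binary(441) = 110111001

Elias gamma(441) = '00000000' + '110111001' = 00000000110111001 (17 bits)


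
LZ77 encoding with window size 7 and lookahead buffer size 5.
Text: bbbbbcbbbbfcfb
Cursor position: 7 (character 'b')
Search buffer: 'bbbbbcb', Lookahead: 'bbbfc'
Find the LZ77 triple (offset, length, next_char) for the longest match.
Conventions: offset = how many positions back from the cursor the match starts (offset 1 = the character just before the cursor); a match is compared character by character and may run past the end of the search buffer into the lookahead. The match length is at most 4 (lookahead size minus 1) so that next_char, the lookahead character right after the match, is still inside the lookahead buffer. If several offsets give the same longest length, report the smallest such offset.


Try each offset into the search buffer:
  offset=1 (pos 6, char 'b'): match length 3
  offset=2 (pos 5, char 'c'): match length 0
  offset=3 (pos 4, char 'b'): match length 1
  offset=4 (pos 3, char 'b'): match length 2
  offset=5 (pos 2, char 'b'): match length 3
  offset=6 (pos 1, char 'b'): match length 3
  offset=7 (pos 0, char 'b'): match length 3
Longest match has length 3, found at offsets 1, 5, 6, 7; take the smallest, offset 1.
next_char = character at position 7 + 3 = 10 -> 'f'

Best match: offset=1, length=3 (matching 'bbb' starting at position 6)
LZ77 triple: (1, 3, 'f')


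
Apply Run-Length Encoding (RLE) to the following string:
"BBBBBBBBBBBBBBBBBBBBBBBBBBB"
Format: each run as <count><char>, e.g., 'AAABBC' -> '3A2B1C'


Scanning runs left to right:
  i=0: run of 'B' x 27 -> '27B'

RLE = 27B


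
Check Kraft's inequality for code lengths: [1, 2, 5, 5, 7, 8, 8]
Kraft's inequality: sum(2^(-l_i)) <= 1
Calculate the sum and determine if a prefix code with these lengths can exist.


Sum = 2^(-1) + 2^(-2) + 2^(-5) + 2^(-5) + 2^(-7) + 2^(-8) + 2^(-8)
    = 0.5 + 0.25 + 0.03125 + 0.03125 + 0.0078125 + 0.00390625 + 0.00390625
    = 212/256 = 0.828125
Since 0.828125 <= 1, Kraft's inequality IS satisfied.
A prefix code with these lengths CAN exist.

Kraft sum = 0.828125. Satisfied.
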